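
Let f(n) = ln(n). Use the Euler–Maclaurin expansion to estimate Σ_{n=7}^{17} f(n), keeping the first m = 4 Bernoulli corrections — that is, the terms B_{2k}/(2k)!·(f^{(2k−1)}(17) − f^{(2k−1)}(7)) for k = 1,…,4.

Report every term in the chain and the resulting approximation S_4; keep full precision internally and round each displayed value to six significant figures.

S_4 ≈ 26.9258

∫_7^17 ln(x) dx evaluates to 24.5433.
Boundary: ½(f(7) + f(17)) = ½(1.94591 + 2.83321) = 2.38956.
Running total after boundary: 26.9328.
Correction k=1: B_{2}/2! · (f^{(1)}(17) − f^{(1)}(7)) = 1/12 · (0.0588235 − 0.142857) = -0.00700280.
Partial sum through k=1: 26.9258.
Correction k=2: B_{4}/4! · (f^{(3)}(17) − f^{(3)}(7)) = −1/720 · (0.000407083 − 0.00583090) = 7.53308e-06.
Partial sum through k=2: 26.9258.
Correction k=3: B_{6}/6! · (f^{(5)}(17) − f^{(5)}(7)) = 1/30240 · (1.69031e-05 − 0.00142798) = -4.66625e-08.
Partial sum through k=3: 26.9258.
Correction k=4: B_{8}/8! · (f^{(7)}(17) − f^{(7)}(7)) = −1/1209600 · (1.75465e-06 − 0.000874271) = 7.21327e-10.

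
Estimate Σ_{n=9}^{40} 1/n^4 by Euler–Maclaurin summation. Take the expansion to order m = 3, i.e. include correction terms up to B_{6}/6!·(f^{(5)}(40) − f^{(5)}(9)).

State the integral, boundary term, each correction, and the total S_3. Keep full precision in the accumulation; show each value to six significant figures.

∫_9^40 1/x^4 dx evaluates to 0.000452039.
Endpoint term: (f(9) + f(40))/2 = (0.000152416 + 3.90625e-07)/2 = 7.64032e-05.
Integral + boundary = 0.000528442.
k=1: B_{2}/(2)! × [f^{(1)}(40) − f^{(1)}(9)] = 1/12 × (-3.90625e-08 − (-6.77404e-05)) = 5.64177e-06.
Running total after k=1: 0.000534084.
k=2: B_{4}/(4)! × [f^{(3)}(40) − f^{(3)}(9)] = −1/720 × (-7.32422e-10 − (-2.50890e-05)) = -3.48448e-08.
Running total after k=2: 0.000534049.
k=3: B_{6}/(6)! × [f^{(5)}(40) − f^{(5)}(9)] = 1/30240 × (-2.56348e-11 − (-1.73455e-05)) = 5.73594e-10.

S_3 ≈ 0.000534050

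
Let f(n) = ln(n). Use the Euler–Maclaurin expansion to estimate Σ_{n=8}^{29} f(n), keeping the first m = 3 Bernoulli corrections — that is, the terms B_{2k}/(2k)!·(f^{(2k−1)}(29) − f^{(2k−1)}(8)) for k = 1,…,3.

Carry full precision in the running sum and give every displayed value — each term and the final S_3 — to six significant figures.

The integral term ∫_8^29 ln(x) dx = 60.0160.
½[f(8) + f(29)] = ½[2.07944 + 3.36730] = 2.72337.
Running total after boundary: 62.7394.
Order-1 term: 1/12 · (0.0344828 − 0.125000) = -0.00754310.
Partial sum through k=1: 62.7319.
Order-2 term: −1/720 · (8.20042e-05 − 0.00390625) = 5.31145e-06.
Partial sum through k=2: 62.7319.
Order-3 term: 1/30240 · (1.17010e-06 − 0.000732422) = -2.41816e-08.

S_3 ≈ 62.7319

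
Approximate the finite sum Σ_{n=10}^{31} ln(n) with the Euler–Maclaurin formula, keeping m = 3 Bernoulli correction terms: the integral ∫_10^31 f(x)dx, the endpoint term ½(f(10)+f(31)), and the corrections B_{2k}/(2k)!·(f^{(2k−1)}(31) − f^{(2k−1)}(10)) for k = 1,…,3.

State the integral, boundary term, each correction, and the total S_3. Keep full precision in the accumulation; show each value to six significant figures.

∫_10^31 ln(x) dx evaluates to 62.4278.
Endpoint term: (f(10) + f(31))/2 = (2.30259 + 3.43399)/2 = 2.86829.
So far: 65.2960.
k=1: B_{2}/(2)! × [f^{(1)}(31) − f^{(1)}(10)] = 1/12 × (0.0322581 − 0.100000) = -0.00564516.
Running total after k=1: 65.2904.
k=2: B_{4}/(4)! × [f^{(3)}(31) − f^{(3)}(10)] = −1/720 × (6.71344e-05 − 0.00200000) = 2.68454e-06.
Running total after k=2: 65.2904.
k=3: B_{6}/(6)! × [f^{(5)}(31) − f^{(5)}(10)] = 1/30240 × (8.38306e-07 − 0.000240000) = -7.90879e-09.

S_3 ≈ 65.2904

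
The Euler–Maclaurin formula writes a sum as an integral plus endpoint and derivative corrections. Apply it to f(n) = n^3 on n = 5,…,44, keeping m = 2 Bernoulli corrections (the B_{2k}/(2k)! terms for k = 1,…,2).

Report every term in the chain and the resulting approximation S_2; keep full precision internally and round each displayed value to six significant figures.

The integral term ∫_5^44 x^3 dx = 936868.
Boundary: ½(f(5) + f(44)) = ½(125.000 + 85184.0) = 42654.5.
So far: 979522.
Correction k=1: B_{2}/2! · (f^{(1)}(44) − f^{(1)}(5)) = 1/12 · (5808.00 − 75.0000) = 477.750.
After k=1: 980000.
Correction k=2: B_{4}/4! · (f^{(3)}(44) − f^{(3)}(5)) = −1/720 · (6.00000 − 6.00000) = 0.00000.

S_2 ≈ 980000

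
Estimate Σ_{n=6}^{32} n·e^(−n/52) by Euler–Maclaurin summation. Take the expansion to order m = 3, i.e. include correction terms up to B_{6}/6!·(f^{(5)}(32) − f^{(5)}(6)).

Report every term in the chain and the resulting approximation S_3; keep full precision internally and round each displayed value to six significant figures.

The integral term ∫_6^32 x·e^(−x/52) dx = 326.715.
Boundary: ½(f(6) + f(32)) = ½(5.34614 + 17.2939) = 11.3200.
So far: 338.035.
Order-1 term: 1/12 · (0.207859 − 0.788213) = -0.0483628.
Running total after k=1: 337.987.
Order-2 term: −1/720 · (0.000476599 − 0.000950540) = 6.58251e-07.
Running total after k=2: 337.987.
Order-3 term: 1/30240 · (3.24086e-07 − 5.95259e-07) = -8.96737e-12.

S_3 ≈ 337.987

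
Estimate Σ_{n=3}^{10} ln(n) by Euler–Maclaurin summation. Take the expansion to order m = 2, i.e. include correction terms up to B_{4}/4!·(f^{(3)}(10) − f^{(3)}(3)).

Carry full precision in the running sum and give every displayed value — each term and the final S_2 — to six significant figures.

S_2 ≈ 14.4113

The integral term ∫_3^10 ln(x) dx = 12.7300.
Endpoint term: (f(3) + f(10))/2 = (1.09861 + 2.30259)/2 = 1.70060.
So far: 14.4306.
Order-1 term: 1/12 · (0.100000 − 0.333333) = -0.0194444.
Partial sum through k=1: 14.4112.
Order-2 term: −1/720 · (0.00200000 − 0.0740741) = 0.000100103.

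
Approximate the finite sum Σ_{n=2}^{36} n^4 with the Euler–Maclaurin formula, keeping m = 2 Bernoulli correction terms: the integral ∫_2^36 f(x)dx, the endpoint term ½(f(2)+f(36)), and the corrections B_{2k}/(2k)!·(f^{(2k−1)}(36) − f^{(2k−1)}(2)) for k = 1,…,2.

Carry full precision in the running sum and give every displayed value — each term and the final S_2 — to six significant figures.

Integral: ∫_2^36 x^4 dx = 1.20932e+07.
Endpoint term: (f(2) + f(36))/2 = (16.0000 + 1.67962e+06)/2 = 839816.
So far: 1.29330e+07.
Order-1 term: 1/12 · (186624 − 32.0000) = 15549.3.
Partial sum through k=1: 1.29486e+07.
Order-2 term: −1/720 · (864.000 − 48.0000) = -1.13333.

S_2 ≈ 1.29486e+07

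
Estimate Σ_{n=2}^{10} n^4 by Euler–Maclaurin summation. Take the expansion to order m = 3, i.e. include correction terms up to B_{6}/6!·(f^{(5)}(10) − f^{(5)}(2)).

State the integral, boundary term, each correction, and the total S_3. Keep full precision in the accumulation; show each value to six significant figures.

S_3 ≈ 25332.0

Integral: ∫_2^10 x^4 dx = 19993.6.
Endpoint term: (f(2) + f(10))/2 = (16.0000 + 10000.0)/2 = 5008.00.
So far: 25001.6.
Correction k=1: B_{2}/2! · (f^{(1)}(10) − f^{(1)}(2)) = 1/12 · (4000.00 − 32.0000) = 330.667.
Running total after k=1: 25332.3.
Correction k=2: B_{4}/4! · (f^{(3)}(10) − f^{(3)}(2)) = −1/720 · (240.000 − 48.0000) = -0.266667.
Running total after k=2: 25332.0.
Correction k=3: B_{6}/6! · (f^{(5)}(10) − f^{(5)}(2)) = 1/30240 · (0.00000 − 0.00000) = 0.00000.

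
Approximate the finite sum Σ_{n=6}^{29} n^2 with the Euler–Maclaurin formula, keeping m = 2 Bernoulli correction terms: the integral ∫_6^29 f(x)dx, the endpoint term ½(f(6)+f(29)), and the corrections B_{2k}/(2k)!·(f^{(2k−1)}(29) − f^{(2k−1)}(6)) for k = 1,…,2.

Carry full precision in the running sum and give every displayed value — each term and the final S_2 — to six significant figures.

∫_6^29 x^2 dx evaluates to 8057.67.
Boundary: ½(f(6) + f(29)) = ½(36.0000 + 841.000) = 438.500.
Running total after boundary: 8496.17.
Order-1 term: 1/12 · (58.0000 − 12.0000) = 3.83333.
Running total after k=1: 8500.00.
Order-2 term: −1/720 · (0.00000 − 0.00000) = 0.00000.

S_2 ≈ 8500.00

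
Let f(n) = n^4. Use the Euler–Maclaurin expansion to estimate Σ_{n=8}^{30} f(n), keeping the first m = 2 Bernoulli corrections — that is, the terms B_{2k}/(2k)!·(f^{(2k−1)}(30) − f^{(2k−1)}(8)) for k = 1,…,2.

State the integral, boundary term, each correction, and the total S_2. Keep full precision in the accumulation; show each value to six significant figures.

S_2 ≈ 5.26932e+06

Integral: ∫_8^30 x^4 dx = 4.85345e+06.
Boundary: ½(f(8) + f(30)) = ½(4096.00 + 810000) = 407048.
Running total after boundary: 5.26049e+06.
Order-1 term: 1/12 · (108000 − 2048.00) = 8829.33.
After k=1: 5.26932e+06.
Order-2 term: −1/720 · (720.000 − 192.000) = -0.733333.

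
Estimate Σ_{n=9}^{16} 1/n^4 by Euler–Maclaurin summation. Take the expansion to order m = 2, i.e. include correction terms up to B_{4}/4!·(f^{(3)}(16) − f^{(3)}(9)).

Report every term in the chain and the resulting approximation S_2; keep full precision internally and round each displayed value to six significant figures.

S_2 ≈ 0.000464997

The integral term ∫_9^16 1/x^4 dx = 0.000375867.
½[f(9) + f(16)] = ½[0.000152416 + 1.52588e-05] = 8.38373e-05.
Running total after boundary: 0.000459704.
Correction k=1: B_{2}/2! · (f^{(1)}(16) − f^{(1)}(9)) = 1/12 · (-3.81470e-06 − (-6.77404e-05)) = 5.32714e-06.
Partial sum through k=1: 0.000465032.
Correction k=2: B_{4}/4! · (f^{(3)}(16) − f^{(3)}(9)) = −1/720 · (-4.47035e-07 − (-2.50890e-05)) = -3.42250e-08.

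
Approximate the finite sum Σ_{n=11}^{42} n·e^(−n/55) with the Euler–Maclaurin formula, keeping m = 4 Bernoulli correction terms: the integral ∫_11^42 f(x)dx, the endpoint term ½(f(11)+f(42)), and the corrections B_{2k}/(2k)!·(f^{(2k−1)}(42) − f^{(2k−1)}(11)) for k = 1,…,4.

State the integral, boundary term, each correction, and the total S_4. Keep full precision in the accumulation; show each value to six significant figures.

∫_11^42 x·e^(−x/55) dx evaluates to 486.048.
Boundary: ½(f(11) + f(42)) = ½(9.00604 + 19.5707) = 14.2884.
Running total after boundary: 500.337.
Correction k=1: B_{2}/2! · (f^{(1)}(42) − f^{(1)}(11)) = 1/12 · (0.110138 − 0.654985) = -0.0454039.
After k=1: 500.291.
Correction k=2: B_{4}/4! · (f^{(3)}(42) − f^{(3)}(11)) = −1/720 · (0.000344488 − 0.000757833) = 5.74091e-07.
After k=2: 500.291.
Correction k=3: B_{6}/6! · (f^{(5)}(42) − f^{(5)}(11)) = 1/30240 · (2.15724e-07 − 4.29469e-07) = -7.06826e-12.
After k=3: 500.291.
Correction k=4: B_{8}/8! · (f^{(7)}(42) − f^{(7)}(11)) = −1/1209600 · (1.04981e-10 − 2.01129e-10) = 7.94868e-17.

S_4 ≈ 500.291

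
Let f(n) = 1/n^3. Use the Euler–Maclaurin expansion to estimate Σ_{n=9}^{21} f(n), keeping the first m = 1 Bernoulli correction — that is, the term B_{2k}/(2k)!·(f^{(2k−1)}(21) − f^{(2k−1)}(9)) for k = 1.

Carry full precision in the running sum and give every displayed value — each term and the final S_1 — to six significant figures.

The integral term ∫_9^21 1/x^3 dx = 0.00503905.
Boundary: ½(f(9) + f(21)) = ½(0.00137174 + 0.000107980) = 0.000739861.
So far: 0.00577891.
Correction k=1: B_{2}/2! · (f^{(1)}(21) − f^{(1)}(9)) = 1/12 · (-1.54257e-05 − (-0.000457247)) = 3.68185e-05.

S_1 ≈ 0.00581573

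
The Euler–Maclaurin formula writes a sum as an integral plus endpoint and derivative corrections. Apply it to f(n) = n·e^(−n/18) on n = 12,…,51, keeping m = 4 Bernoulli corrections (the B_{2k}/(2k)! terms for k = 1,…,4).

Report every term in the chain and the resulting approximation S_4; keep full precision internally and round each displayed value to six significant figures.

∫_12^51 x·e^(−x/18) dx evaluates to 204.195.
Boundary: ½(f(12) + f(51)) = ½(6.16101 + 2.99964) = 4.58032.
So far: 208.776.
Order-1 term: 1/12 · (-0.107830 − 0.171139) = -0.0232474.
Running total after k=1: 208.752.
Order-2 term: −1/720 · (3.02554e-05 − 0.00369745) = 5.09332e-06.
Running total after k=2: 208.752.
Order-3 term: 1/30240 · (1.21395e-06 − 2.11935e-05) = -6.60699e-10.
Running total after k=3: 208.752.
Order-4 term: −1/1209600 · (7.20531e-09 − 9.56022e-08) = 7.30794e-14.

S_4 ≈ 208.752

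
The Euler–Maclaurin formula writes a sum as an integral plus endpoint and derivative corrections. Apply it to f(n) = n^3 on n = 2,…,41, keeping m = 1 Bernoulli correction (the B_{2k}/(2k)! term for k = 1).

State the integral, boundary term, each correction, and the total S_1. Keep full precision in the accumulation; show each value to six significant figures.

S_1 ≈ 741320

Integral: ∫_2^41 x^3 dx = 706436.
Endpoint term: (f(2) + f(41))/2 = (8.00000 + 68921.0)/2 = 34464.5.
Running total after boundary: 740901.
Order-1 term: 1/12 · (5043.00 − 12.0000) = 419.250.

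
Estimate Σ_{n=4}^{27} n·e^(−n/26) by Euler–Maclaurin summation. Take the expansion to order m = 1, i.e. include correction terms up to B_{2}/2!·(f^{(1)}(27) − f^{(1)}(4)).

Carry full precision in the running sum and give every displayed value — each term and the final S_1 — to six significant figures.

Integral: ∫_4^27 x·e^(−x/26) dx = 180.965.
Endpoint term: (f(4) + f(27))/2 = (3.42962 + 9.55797)/2 = 6.49379.
So far: 187.458.
k=1: B_{2}/(2)! × [f^{(1)}(27) − f^{(1)}(4)] = 1/12 × (-0.0136153 − 0.725496) = -0.0615926.

S_1 ≈ 187.397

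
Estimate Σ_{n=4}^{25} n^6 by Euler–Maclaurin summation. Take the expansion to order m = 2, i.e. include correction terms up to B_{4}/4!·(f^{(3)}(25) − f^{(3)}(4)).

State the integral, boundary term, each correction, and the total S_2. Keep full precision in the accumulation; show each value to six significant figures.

∫_4^25 x^6 dx evaluates to 8.71928e+08.
Boundary: ½(f(4) + f(25)) = ½(4096.00 + 2.44141e+08) = 1.22072e+08.
Integral + boundary = 9.94001e+08.
k=1: B_{2}/(2)! × [f^{(1)}(25) − f^{(1)}(4)] = 1/12 × (5.85938e+07 − 6144.00) = 4.88230e+06.
Partial sum through k=1: 9.98883e+08.
k=2: B_{4}/(4)! × [f^{(3)}(25) − f^{(3)}(4)] = −1/720 × (1.87500e+06 − 7680.00) = -2593.50.

S_2 ≈ 9.98881e+08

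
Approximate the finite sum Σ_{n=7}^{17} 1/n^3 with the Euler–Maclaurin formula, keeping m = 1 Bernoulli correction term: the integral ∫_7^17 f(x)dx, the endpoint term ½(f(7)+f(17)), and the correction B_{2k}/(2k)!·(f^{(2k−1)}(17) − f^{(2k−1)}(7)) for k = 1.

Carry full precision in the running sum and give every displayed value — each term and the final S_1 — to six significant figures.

The integral term ∫_7^17 1/x^3 dx = 0.00847398.
½[f(7) + f(17)] = ½[0.00291545 + 0.000203542] = 0.00155950.
Integral + boundary = 0.0100335.
Correction k=1: B_{2}/2! · (f^{(1)}(17) − f^{(1)}(7)) = 1/12 · (-3.59191e-05 − (-0.00124948)) = 0.000101130.

S_1 ≈ 0.0101346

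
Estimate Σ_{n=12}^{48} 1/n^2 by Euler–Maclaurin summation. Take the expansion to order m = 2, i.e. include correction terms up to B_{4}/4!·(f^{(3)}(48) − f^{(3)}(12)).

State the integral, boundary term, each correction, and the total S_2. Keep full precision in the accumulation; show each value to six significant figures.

Integral: ∫_12^48 1/x^2 dx = 0.0625000.
Boundary: ½(f(12) + f(48)) = ½(0.00694444 + 0.000434028) = 0.00368924.
So far: 0.0661892.
k=1: B_{2}/(2)! × [f^{(1)}(48) − f^{(1)}(12)] = 1/12 × (-1.80845e-05 − (-0.00115741)) = 9.49436e-05.
Running total after k=1: 0.0662842.
k=2: B_{4}/(4)! × [f^{(3)}(48) − f^{(3)}(12)] = −1/720 × (-9.41901e-08 − (-9.64506e-05)) = -1.33828e-07.

S_2 ≈ 0.0662840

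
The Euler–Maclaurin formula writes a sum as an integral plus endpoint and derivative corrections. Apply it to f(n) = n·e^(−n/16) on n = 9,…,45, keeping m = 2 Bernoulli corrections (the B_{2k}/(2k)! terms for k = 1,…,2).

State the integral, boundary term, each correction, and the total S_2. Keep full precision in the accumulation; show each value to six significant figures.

∫_9^45 x·e^(−x/16) dx evaluates to 169.300.
Boundary: ½(f(9) + f(45)) = ½(5.12805 + 2.70246) = 3.91525.
So far: 173.215.
Order-1 term: 1/12 · (-0.108849 − 0.249280) = -0.0298441.
Running total after k=1: 173.185.
Order-2 term: −1/720 · (4.39854e-05 − 0.00542518) = 7.47388e-06.

S_2 ≈ 173.185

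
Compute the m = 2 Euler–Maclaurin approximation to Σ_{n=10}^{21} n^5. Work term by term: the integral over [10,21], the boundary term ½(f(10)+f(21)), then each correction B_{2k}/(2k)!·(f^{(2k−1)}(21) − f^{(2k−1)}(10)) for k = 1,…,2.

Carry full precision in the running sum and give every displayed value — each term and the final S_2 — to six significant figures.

∫_10^21 x^5 dx evaluates to 1.41277e+07.
Endpoint term: (f(10) + f(21))/2 = (100000 + 4.08410e+06)/2 = 2.09205e+06.
Integral + boundary = 1.62197e+07.
k=1: B_{2}/(2)! × [f^{(1)}(21) − f^{(1)}(10)] = 1/12 × (972405 − 50000.0) = 76867.1.
Partial sum through k=1: 1.62966e+07.
k=2: B_{4}/(4)! × [f^{(3)}(21) − f^{(3)}(10)] = −1/720 × (26460.0 − 6000.00) = -28.4167.

S_2 ≈ 1.62966e+07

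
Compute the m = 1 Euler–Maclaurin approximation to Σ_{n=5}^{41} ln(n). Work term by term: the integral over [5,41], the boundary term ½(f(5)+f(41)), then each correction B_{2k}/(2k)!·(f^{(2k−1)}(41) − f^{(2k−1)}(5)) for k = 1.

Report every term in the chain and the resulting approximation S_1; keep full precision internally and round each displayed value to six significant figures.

Integral: ∫_5^41 ln(x) dx = 108.209.
Endpoint term: (f(5) + f(41))/2 = (1.60944 + 3.71357)/2 = 2.66150.
So far: 110.871.
Correction k=1: B_{2}/2! · (f^{(1)}(41) − f^{(1)}(5)) = 1/12 · (0.0243902 − 0.200000) = -0.0146341.

S_1 ≈ 110.856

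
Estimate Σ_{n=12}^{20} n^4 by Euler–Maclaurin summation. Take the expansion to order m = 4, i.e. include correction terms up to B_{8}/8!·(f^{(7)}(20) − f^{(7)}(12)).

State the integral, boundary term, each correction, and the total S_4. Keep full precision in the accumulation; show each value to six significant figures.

∫_12^20 x^4 dx evaluates to 590234.
½[f(12) + f(20)] = ½[20736.0 + 160000] = 90368.0.
So far: 680602.
k=1: B_{2}/(2)! × [f^{(1)}(20) − f^{(1)}(12)] = 1/12 × (32000.0 − 6912.00) = 2090.67.
Partial sum through k=1: 682692.
k=2: B_{4}/(4)! × [f^{(3)}(20) − f^{(3)}(12)] = −1/720 × (480.000 − 288.000) = -0.266667.
Partial sum through k=2: 682692.
k=3: B_{6}/(6)! × [f^{(5)}(20) − f^{(5)}(12)] = 1/30240 × (0.00000 − 0.00000) = 0.00000.
Partial sum through k=3: 682692.
k=4: B_{8}/(8)! × [f^{(7)}(20) − f^{(7)}(12)] = −1/1209600 × (0.00000 − 0.00000) = 0.00000.

S_4 ≈ 682692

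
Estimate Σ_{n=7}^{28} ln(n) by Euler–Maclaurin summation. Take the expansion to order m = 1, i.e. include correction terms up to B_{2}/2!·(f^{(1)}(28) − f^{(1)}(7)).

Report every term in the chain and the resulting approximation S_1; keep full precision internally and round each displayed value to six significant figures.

Integral: ∫_7^28 ln(x) dx = 58.6804.
Boundary: ½(f(7) + f(28)) = ½(1.94591 + 3.33220) = 2.63906.
So far: 61.3194.
k=1: B_{2}/(2)! × [f^{(1)}(28) − f^{(1)}(7)] = 1/12 × (0.0357143 − 0.142857) = -0.00892857.

S_1 ≈ 61.3105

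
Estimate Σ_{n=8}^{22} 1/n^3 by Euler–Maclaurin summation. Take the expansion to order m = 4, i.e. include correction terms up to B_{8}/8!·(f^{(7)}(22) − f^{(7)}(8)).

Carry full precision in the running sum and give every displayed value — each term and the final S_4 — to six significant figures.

Integral: ∫_8^22 1/x^3 dx = 0.00677944.
Boundary: ½(f(8) + f(22)) = ½(0.00195312 + 9.39144e-05) = 0.00102352.
So far: 0.00780296.
Order-1 term: 1/12 · (-1.28065e-05 − (-0.000732422)) = 5.99679e-05.
Running total after k=1: 0.00786293.
Order-2 term: −1/720 · (-5.29194e-07 − (-0.000228882)) = -3.17156e-07.
Running total after k=2: 0.00786261.
Order-3 term: 1/30240 · (-4.59218e-08 − (-0.000150204)) = 4.96554e-09.
Running total after k=3: 0.00786262.
Order-4 term: −1/1209600 · (-6.83135e-09 − (-0.000168979)) = -1.39693e-10.

S_4 ≈ 0.00786262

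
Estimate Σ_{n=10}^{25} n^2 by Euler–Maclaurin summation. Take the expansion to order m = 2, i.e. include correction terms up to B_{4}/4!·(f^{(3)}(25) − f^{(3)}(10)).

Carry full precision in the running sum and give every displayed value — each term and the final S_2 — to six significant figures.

S_2 ≈ 5240.00

∫_10^25 x^2 dx evaluates to 4875.00.
Endpoint term: (f(10) + f(25))/2 = (100.000 + 625.000)/2 = 362.500.
Running total after boundary: 5237.50.
Correction k=1: B_{2}/2! · (f^{(1)}(25) − f^{(1)}(10)) = 1/12 · (50.0000 − 20.0000) = 2.50000.
Partial sum through k=1: 5240.00.
Correction k=2: B_{4}/4! · (f^{(3)}(25) − f^{(3)}(10)) = −1/720 · (0.00000 − 0.00000) = 0.00000.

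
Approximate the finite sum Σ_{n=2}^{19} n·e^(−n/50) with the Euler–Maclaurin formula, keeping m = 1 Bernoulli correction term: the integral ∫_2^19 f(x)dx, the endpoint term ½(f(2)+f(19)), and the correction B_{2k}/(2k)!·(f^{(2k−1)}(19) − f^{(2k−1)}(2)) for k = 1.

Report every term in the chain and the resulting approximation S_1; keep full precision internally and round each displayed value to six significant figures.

S_1 ≈ 146.147

∫_2^19 x·e^(−x/50) dx evaluates to 138.731.
Endpoint term: (f(2) + f(19))/2 = (1.92158 + 12.9934)/2 = 7.45747.
So far: 146.188.
Correction k=1: B_{2}/2! · (f^{(1)}(19) − f^{(1)}(2)) = 1/12 · (0.423994 − 0.922358) = -0.0415303.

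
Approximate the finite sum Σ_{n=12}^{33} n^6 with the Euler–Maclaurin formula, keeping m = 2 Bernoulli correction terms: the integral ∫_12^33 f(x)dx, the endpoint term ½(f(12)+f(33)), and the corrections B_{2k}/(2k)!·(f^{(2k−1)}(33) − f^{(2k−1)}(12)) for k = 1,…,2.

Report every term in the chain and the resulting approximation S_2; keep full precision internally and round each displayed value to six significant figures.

S_2 ≈ 6.74989e+09

The integral term ∫_12^33 x^6 dx = 6.08323e+09.
Boundary: ½(f(12) + f(33)) = ½(2.98598e+06 + 1.29147e+09) = 6.47227e+08.
So far: 6.73046e+09.
Correction k=1: B_{2}/2! · (f^{(1)}(33) − f^{(1)}(12)) = 1/12 · (2.34812e+08 − 1.49299e+06) = 1.94433e+07.
After k=1: 6.74990e+09.
Correction k=2: B_{4}/4! · (f^{(3)}(33) − f^{(3)}(12)) = −1/720 · (4.31244e+06 − 207360) = -5701.50.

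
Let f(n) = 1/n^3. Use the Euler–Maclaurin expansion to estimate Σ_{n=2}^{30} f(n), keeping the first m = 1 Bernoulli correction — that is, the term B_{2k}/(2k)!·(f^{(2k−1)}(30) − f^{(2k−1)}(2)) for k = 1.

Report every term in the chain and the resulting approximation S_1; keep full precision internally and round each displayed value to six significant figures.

The integral term ∫_2^30 1/x^3 dx = 0.124444.
½[f(2) + f(30)] = ½[0.125000 + 3.70370e-05] = 0.0625185.
Running total after boundary: 0.186963.
k=1: B_{2}/(2)! × [f^{(1)}(30) − f^{(1)}(2)] = 1/12 × (-3.70370e-06 − (-0.187500)) = 0.0156247.

S_1 ≈ 0.202588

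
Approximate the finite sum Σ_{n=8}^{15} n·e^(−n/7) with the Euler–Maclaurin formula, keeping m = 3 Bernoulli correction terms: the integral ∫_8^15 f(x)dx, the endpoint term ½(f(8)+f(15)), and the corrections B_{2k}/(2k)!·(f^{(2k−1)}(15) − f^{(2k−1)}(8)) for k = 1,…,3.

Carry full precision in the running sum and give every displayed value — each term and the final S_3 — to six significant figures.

S_3 ≈ 17.5662

Integral: ∫_8^15 x·e^(−x/7) dx = 15.4180.
Endpoint term: (f(8) + f(15))/2 = (2.55125 + 1.75979)/2 = 2.15552.
So far: 17.5736.
Order-1 term: 1/12 · (-0.134079 − (-0.0455581)) = -0.00737675.
After k=1: 17.5662.
Order-2 term: −1/720 · (0.00205223 − 0.0120868) = 1.39370e-05.
After k=2: 17.5662.
Order-3 term: 1/30240 · (0.000139608 − 0.000512315) = -1.23250e-08.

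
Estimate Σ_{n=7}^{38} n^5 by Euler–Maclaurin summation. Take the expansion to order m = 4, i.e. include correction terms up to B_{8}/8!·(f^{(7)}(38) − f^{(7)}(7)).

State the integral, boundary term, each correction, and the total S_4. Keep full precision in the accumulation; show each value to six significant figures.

S_4 ≈ 5.42297e+08

The integral term ∫_7^38 x^5 dx = 5.01803e+08.
Boundary: ½(f(7) + f(38)) = ½(16807.0 + 7.92352e+07) = 3.96260e+07.
So far: 5.41429e+08.
Order-1 term: 1/12 · (1.04257e+07 − 12005.0) = 867806.
After k=1: 5.42297e+08.
Order-2 term: −1/720 · (86640.0 − 2940.00) = -116.250.
After k=2: 5.42297e+08.
Order-3 term: 1/30240 · (120.000 − 120.000) = 0.00000.
After k=3: 5.42297e+08.
Order-4 term: −1/1209600 · (0.00000 − 0.00000) = 0.00000.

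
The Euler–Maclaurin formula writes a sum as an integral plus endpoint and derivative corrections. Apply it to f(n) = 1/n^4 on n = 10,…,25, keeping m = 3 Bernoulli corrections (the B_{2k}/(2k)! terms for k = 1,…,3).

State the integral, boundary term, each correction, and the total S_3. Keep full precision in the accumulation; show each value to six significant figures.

S_3 ≈ 0.000366563

Integral: ∫_10^25 1/x^4 dx = 0.000312000.
½[f(10) + f(25)] = ½[0.000100000 + 2.56000e-06] = 5.12800e-05.
So far: 0.000363280.
Order-1 term: 1/12 · (-4.09600e-07 − (-4.00000e-05)) = 3.29920e-06.
Partial sum through k=1: 0.000366579.
Order-2 term: −1/720 · (-1.96608e-08 − (-1.20000e-05)) = -1.66394e-08.
Partial sum through k=2: 0.000366563.
Order-3 term: 1/30240 · (-1.76161e-09 − (-6.72000e-06)) = 2.22164e-10.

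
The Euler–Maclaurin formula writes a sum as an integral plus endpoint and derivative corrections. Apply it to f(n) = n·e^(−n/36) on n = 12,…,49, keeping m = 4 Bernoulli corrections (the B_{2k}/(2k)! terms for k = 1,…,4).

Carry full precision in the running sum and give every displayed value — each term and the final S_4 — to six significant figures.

∫_12^49 x·e^(−x/36) dx evaluates to 453.656.
Boundary: ½(f(12) + f(49)) = ½(8.59838 + 12.5624) = 10.5804.
Running total after boundary: 464.237.
Correction k=1: B_{2}/2! · (f^{(1)}(49) − f^{(1)}(12)) = 1/12 · (-0.0925801 − 0.477688) = -0.0475223.
Partial sum through k=1: 464.189.
Correction k=2: B_{4}/4! · (f^{(3)}(49) − f^{(3)}(12)) = −1/720 · (0.000324206 − 0.00147434) = 1.59741e-06.
Partial sum through k=2: 464.189.
Correction k=3: B_{6}/6! · (f^{(5)}(49) − f^{(5)}(12)) = 1/30240 · (5.55438e-07 − 1.99082e-06) = -4.74663e-11.
Partial sum through k=3: 464.189.
Correction k=4: B_{8}/8! · (f^{(7)}(49) − f^{(7)}(12)) = −1/1209600 · (6.64134e-10 − 2.19447e-09) = 1.26516e-15.

S_4 ≈ 464.189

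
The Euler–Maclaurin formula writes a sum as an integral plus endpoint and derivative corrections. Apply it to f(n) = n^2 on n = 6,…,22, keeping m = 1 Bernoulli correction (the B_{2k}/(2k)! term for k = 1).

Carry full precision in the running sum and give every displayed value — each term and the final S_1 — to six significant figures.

S_1 ≈ 3740.00

Integral: ∫_6^22 x^2 dx = 3477.33.
Boundary: ½(f(6) + f(22)) = ½(36.0000 + 484.000) = 260.000.
So far: 3737.33.
Order-1 term: 1/12 · (44.0000 − 12.0000) = 2.66667.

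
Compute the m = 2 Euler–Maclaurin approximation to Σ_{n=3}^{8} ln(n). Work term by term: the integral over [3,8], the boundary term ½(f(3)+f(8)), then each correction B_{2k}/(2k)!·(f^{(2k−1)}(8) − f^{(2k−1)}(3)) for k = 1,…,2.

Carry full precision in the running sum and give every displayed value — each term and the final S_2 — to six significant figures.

S_2 ≈ 9.91146

∫_3^8 ln(x) dx evaluates to 8.33970.
Endpoint term: (f(3) + f(8))/2 = (1.09861 + 2.07944)/2 = 1.58903.
Running total after boundary: 9.92872.
Order-1 term: 1/12 · (0.125000 − 0.333333) = -0.0173611.
Running total after k=1: 9.91136.
Order-2 term: −1/720 · (0.00390625 − 0.0740741) = 9.74553e-05.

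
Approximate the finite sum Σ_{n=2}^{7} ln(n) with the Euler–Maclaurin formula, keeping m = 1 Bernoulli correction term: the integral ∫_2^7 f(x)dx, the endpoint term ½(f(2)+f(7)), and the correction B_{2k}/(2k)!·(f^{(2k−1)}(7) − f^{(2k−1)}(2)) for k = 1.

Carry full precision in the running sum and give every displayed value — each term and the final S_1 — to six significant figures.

S_1 ≈ 8.52484

The integral term ∫_2^7 ln(x) dx = 7.23508.
Boundary: ½(f(2) + f(7)) = ½(0.693147 + 1.94591) = 1.31953.
Running total after boundary: 8.55461.
k=1: B_{2}/(2)! × [f^{(1)}(7) − f^{(1)}(2)] = 1/12 × (0.142857 − 0.500000) = -0.0297619.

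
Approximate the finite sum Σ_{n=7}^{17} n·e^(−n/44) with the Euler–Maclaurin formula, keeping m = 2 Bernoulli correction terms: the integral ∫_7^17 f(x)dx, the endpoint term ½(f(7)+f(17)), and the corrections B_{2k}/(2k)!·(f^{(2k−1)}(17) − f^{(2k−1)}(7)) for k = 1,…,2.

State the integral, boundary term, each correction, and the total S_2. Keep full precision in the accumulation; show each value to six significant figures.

Integral: ∫_7^17 x·e^(−x/44) dx = 90.1091.
½[f(7) + f(17)] = ½[5.97043 + 11.5519] = 8.76116.
So far: 98.8702.
k=1: B_{2}/(2)! × [f^{(1)}(17) − f^{(1)}(7)] = 1/12 × (0.416980 − 0.717227) = -0.0250206.
Partial sum through k=1: 98.8452.
k=2: B_{4}/(4)! × [f^{(3)}(17) − f^{(3)}(7)] = −1/720 × (0.000917369 − 0.00125158) = 4.64186e-07.

S_2 ≈ 98.8452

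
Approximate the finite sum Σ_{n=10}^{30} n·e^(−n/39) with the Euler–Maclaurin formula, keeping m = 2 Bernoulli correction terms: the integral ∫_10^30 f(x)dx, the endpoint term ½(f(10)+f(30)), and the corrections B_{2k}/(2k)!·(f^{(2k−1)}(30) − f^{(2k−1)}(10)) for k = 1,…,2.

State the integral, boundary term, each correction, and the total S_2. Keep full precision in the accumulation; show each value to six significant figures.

S_2 ≈ 242.632

∫_10^30 x·e^(−x/39) dx evaluates to 231.852.
Endpoint term: (f(10) + f(30))/2 = (7.73824 + 13.9011)/2 = 10.8197.
So far: 242.671.
Correction k=1: B_{2}/2! · (f^{(1)}(30) − f^{(1)}(10)) = 1/12 · (0.106931 − 0.575408) = -0.0390397.
Running total after k=1: 242.632.
Correction k=2: B_{4}/4! · (f^{(3)}(30) − f^{(3)}(10)) = −1/720 · (0.000679599 − 0.00139583) = 9.94765e-07.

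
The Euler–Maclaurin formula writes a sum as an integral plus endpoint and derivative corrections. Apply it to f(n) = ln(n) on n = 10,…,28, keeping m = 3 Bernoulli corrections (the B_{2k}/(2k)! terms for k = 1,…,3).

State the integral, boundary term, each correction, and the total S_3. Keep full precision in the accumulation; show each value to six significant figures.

∫_10^28 ln(x) dx evaluates to 52.2759.
Endpoint term: (f(10) + f(28))/2 = (2.30259 + 3.33220)/2 = 2.81739.
Integral + boundary = 55.0933.
k=1: B_{2}/(2)! × [f^{(1)}(28) − f^{(1)}(10)] = 1/12 × (0.0357143 − 0.100000) = -0.00535714.
After k=1: 55.0879.
k=2: B_{4}/(4)! × [f^{(3)}(28) − f^{(3)}(10)] = −1/720 × (9.11079e-05 − 0.00200000) = 2.65124e-06.
After k=2: 55.0879.
k=3: B_{6}/(6)! × [f^{(5)}(28) − f^{(5)}(10)] = 1/30240 × (1.39451e-06 − 0.000240000) = -7.89039e-09.

S_3 ≈ 55.0879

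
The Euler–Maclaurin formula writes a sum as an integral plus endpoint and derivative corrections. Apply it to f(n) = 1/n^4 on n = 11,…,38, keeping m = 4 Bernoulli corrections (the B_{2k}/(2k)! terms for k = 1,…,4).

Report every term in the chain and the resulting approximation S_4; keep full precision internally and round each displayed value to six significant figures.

S_4 ≈ 0.000280811

The integral term ∫_11^38 1/x^4 dx = 0.000244364.
½[f(11) + f(38)] = ½[6.83013e-05 + 4.79585e-07] = 3.43905e-05.
So far: 0.000278754.
k=1: B_{2}/(2)! × [f^{(1)}(38) − f^{(1)}(11)] = 1/12 × (-5.04826e-08 − (-2.48369e-05)) = 2.06553e-06.
After k=1: 0.000280820.
k=2: B_{4}/(4)! × [f^{(3)}(38) − f^{(3)}(11)] = −1/720 × (-1.04881e-09 − (-6.15790e-06)) = -8.55118e-09.
After k=2: 0.000280811.
k=3: B_{6}/(6)! × [f^{(5)}(38) − f^{(5)}(11)] = 1/30240 × (-4.06740e-11 − (-2.84994e-06)) = 9.42426e-11.
After k=3: 0.000280811.
k=4: B_{8}/(8)! × [f^{(7)}(38) − f^{(7)}(11)] = −1/1209600 × (-2.53508e-12 − (-2.11979e-06)) = -1.75247e-12.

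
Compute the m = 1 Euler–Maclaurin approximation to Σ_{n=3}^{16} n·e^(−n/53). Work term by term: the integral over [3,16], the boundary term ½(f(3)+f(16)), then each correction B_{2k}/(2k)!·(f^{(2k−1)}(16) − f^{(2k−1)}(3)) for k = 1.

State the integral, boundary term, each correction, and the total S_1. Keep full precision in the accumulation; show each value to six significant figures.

S_1 ≈ 107.902

Integral: ∫_3^16 x·e^(−x/53) dx = 100.601.
Boundary: ½(f(3) + f(16)) = ½(2.83491 + 11.8307) = 7.33283.
Integral + boundary = 107.934.
Correction k=1: B_{2}/2! · (f^{(1)}(16) − f^{(1)}(3)) = 1/12 · (0.516200 − 0.891480) = -0.0312733.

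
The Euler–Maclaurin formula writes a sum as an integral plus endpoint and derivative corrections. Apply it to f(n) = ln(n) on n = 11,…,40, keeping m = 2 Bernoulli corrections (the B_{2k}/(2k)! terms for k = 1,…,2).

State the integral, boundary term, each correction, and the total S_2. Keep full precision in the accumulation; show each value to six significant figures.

The integral term ∫_11^40 ln(x) dx = 92.1783.
Endpoint term: (f(11) + f(40))/2 = (2.39790 + 3.68888)/2 = 3.04339.
Integral + boundary = 95.2217.
Order-1 term: 1/12 · (0.0250000 − 0.0909091) = -0.00549242.
After k=1: 95.2162.
Order-2 term: −1/720 · (3.12500e-05 − 0.00150263) = 2.04358e-06.

S_2 ≈ 95.2162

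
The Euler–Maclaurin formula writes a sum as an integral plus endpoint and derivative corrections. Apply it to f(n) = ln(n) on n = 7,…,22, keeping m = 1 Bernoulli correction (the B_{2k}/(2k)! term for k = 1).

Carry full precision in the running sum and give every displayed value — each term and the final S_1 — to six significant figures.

S_1 ≈ 41.8919

Integral: ∫_7^22 ln(x) dx = 39.3816.
½[f(7) + f(22)] = ½[1.94591 + 3.09104] = 2.51848.
Running total after boundary: 41.9000.
k=1: B_{2}/(2)! × [f^{(1)}(22) − f^{(1)}(7)] = 1/12 × (0.0454545 − 0.142857) = -0.00811688.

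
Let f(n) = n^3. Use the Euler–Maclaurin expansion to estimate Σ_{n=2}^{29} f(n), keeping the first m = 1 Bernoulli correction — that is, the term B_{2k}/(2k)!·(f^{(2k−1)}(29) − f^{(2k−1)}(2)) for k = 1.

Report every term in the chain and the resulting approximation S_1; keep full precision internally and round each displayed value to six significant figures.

S_1 ≈ 189224

∫_2^29 x^3 dx evaluates to 176816.
Boundary: ½(f(2) + f(29)) = ½(8.00000 + 24389.0) = 12198.5.
Running total after boundary: 189015.
Correction k=1: B_{2}/2! · (f^{(1)}(29) − f^{(1)}(2)) = 1/12 · (2523.00 − 12.0000) = 209.250.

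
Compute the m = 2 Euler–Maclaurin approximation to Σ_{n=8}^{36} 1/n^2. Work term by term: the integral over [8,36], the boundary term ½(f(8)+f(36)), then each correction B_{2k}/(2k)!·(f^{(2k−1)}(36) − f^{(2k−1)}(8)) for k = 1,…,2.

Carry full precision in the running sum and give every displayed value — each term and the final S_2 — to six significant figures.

The integral term ∫_8^36 1/x^2 dx = 0.0972222.
Boundary: ½(f(8) + f(36)) = ½(0.0156250 + 0.000771605) = 0.00819830.
So far: 0.105421.
Correction k=1: B_{2}/2! · (f^{(1)}(36) − f^{(1)}(8)) = 1/12 · (-4.28669e-05 − (-0.00390625)) = 0.000321949.
Partial sum through k=1: 0.105742.
Correction k=2: B_{4}/4! · (f^{(3)}(36) − f^{(3)}(8)) = −1/720 · (-3.96916e-07 − (-0.000732422)) = -1.01670e-06.

S_2 ≈ 0.105741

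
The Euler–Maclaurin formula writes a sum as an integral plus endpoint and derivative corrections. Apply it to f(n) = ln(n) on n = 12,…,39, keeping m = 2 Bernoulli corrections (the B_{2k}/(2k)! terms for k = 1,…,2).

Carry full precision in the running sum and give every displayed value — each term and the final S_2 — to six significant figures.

The integral term ∫_12^39 ln(x) dx = 86.0600.
½[f(12) + f(39)] = ½[2.48491 + 3.66356] = 3.07423.
Running total after boundary: 89.1343.
Order-1 term: 1/12 · (0.0256410 − 0.0833333) = -0.00480769.
Running total after k=1: 89.1295.
Order-2 term: −1/720 · (3.37160e-05 − 0.00115741) = 1.56068e-06.

S_2 ≈ 89.1295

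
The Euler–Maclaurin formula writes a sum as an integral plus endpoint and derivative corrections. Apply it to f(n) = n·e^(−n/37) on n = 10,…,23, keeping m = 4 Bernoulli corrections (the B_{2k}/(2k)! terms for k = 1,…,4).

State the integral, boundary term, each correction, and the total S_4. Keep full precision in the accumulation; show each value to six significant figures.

∫_10^23 x·e^(−x/37) dx evaluates to 134.857.
Endpoint term: (f(10) + f(23))/2 = (7.63173 + 12.3527)/2 = 9.99220.
So far: 144.849.
Order-1 term: 1/12 · (0.203217 − 0.556910) = -0.0294745.
Running total after k=1: 144.819.
Order-2 term: −1/720 · (0.000933062 − 0.00152174) = 8.17602e-07.
Running total after k=2: 144.819.
Order-3 term: 1/30240 · (1.25470e-06 − 1.92598e-06) = -2.21986e-11.
Running total after k=3: 144.819.
Order-4 term: −1/1209600 · (1.33516e-09 − 2.00175e-09) = 5.51086e-16.

S_4 ≈ 144.819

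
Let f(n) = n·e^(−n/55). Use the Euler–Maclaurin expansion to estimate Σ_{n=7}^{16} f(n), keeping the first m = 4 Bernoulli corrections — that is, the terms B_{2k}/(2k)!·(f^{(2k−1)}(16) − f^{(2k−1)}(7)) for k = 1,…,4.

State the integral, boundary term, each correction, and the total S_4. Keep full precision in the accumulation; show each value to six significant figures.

The integral term ∫_7^16 x·e^(−x/55) dx = 83.1688.
Boundary: ½(f(7) + f(16)) = ½(6.16345 + 11.9613) = 9.06240.
Running total after boundary: 92.2311.
k=1: B_{2}/(2)! × [f^{(1)}(16) − f^{(1)}(7)] = 1/12 × (0.530105 − 0.768431) = -0.0198605.
After k=1: 92.2113.
k=2: B_{4}/(4)! × [f^{(3)}(16) − f^{(3)}(7)] = −1/720 × (0.000669511 − 0.000836171) = 2.31472e-07.
After k=2: 92.2113.
k=3: B_{6}/(6)! × [f^{(5)}(16) − f^{(5)}(7)] = 1/30240 × (3.84721e-07 − 4.68865e-07) = -2.78252e-12.
After k=3: 92.2113.
k=4: B_{8}/(8)! × [f^{(7)}(16) − f^{(7)}(7)] = −1/1209600 × (1.81195e-10 − 2.18615e-10) = 3.09351e-17.

S_4 ≈ 92.2113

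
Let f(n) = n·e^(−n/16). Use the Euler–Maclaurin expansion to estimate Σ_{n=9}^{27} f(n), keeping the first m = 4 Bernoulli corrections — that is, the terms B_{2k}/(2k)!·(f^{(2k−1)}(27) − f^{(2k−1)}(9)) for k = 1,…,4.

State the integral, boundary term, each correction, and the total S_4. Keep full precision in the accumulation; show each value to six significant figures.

Integral: ∫_9^27 x·e^(−x/16) dx = 100.646.
Boundary: ½(f(9) + f(27)) = ½(5.12805 + 4.99450) = 5.06127.
So far: 105.707.
Correction k=1: B_{2}/2! · (f^{(1)}(27) − f^{(1)}(9)) = 1/12 · (-0.127175 − 0.249280) = -0.0313712.
Partial sum through k=1: 105.676.
Correction k=2: B_{4}/4! · (f^{(3)}(27) − f^{(3)}(9)) = −1/720 · (0.000948391 − 0.00542518) = 6.21776e-06.
Partial sum through k=2: 105.676.
Correction k=3: B_{6}/6! · (f^{(5)}(27) − f^{(5)}(9)) = 1/30240 · (9.34984e-06 − 3.85805e-05) = -9.66622e-10.
Partial sum through k=3: 105.676.
Correction k=4: B_{8}/8! · (f^{(7)}(27) − f^{(7)}(9)) = −1/1209600 · (5.85743e-08 − 2.18628e-07) = 1.32320e-13.

S_4 ≈ 105.676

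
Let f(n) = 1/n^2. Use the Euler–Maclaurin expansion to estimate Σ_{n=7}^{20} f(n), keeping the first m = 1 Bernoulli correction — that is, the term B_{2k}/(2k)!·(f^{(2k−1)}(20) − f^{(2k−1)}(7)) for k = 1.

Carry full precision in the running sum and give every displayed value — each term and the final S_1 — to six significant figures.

∫_7^20 1/x^2 dx evaluates to 0.0928571.
Endpoint term: (f(7) + f(20))/2 = (0.0204082 + 0.00250000)/2 = 0.0114541.
Integral + boundary = 0.104311.
Order-1 term: 1/12 · (-0.000250000 − (-0.00583090)) = 0.000465075.

S_1 ≈ 0.104776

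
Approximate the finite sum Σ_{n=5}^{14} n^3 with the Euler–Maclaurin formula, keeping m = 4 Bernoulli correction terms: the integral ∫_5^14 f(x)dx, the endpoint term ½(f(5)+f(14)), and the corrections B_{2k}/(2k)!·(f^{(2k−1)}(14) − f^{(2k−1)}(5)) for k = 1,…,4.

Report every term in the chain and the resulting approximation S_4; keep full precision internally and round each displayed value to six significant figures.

S_4 ≈ 10925.0

The integral term ∫_5^14 x^3 dx = 9447.75.
½[f(5) + f(14)] = ½[125.000 + 2744.00] = 1434.50.
Integral + boundary = 10882.2.
k=1: B_{2}/(2)! × [f^{(1)}(14) − f^{(1)}(5)] = 1/12 × (588.000 − 75.0000) = 42.7500.
Running total after k=1: 10925.0.
k=2: B_{4}/(4)! × [f^{(3)}(14) − f^{(3)}(5)] = −1/720 × (6.00000 − 6.00000) = 0.00000.
Running total after k=2: 10925.0.
k=3: B_{6}/(6)! × [f^{(5)}(14) − f^{(5)}(5)] = 1/30240 × (0.00000 − 0.00000) = 0.00000.
Running total after k=3: 10925.0.
k=4: B_{8}/(8)! × [f^{(7)}(14) − f^{(7)}(5)] = −1/1209600 × (0.00000 − 0.00000) = 0.00000.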